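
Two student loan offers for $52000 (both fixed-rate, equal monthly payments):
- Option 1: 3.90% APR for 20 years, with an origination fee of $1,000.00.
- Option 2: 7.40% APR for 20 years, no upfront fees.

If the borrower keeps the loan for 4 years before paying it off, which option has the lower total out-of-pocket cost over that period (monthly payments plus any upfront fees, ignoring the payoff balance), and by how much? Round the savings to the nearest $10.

Option 1: monthly rate = 3.9%/12 = 0.0032500; payment = 52,000 × 0.0032500 / (1 − (1+0.0032500)^−240) = $312.38.
Option 2: at 7.40% the monthly rate is 0.0061667, so the payment is 52,000 × 0.0061667 / (1 − 1.0061667^−240) = $415.73.
Over 48 months: Option 1 costs 48 × $312.38 + $1,000.00 = $15,994.24; Option 2 costs 48 × $415.73 = $19,955.04.
Option 1 is cheaper by $19,955.04 − $15,994.24 = $3,960.80.

Option 1 by $3,960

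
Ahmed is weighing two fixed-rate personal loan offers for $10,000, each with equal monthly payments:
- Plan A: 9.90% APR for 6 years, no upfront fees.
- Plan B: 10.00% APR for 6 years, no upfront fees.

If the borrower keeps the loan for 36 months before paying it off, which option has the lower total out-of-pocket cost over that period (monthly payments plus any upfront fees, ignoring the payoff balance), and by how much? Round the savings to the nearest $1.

Plan A by $18

Plan A: monthly rate = 9.9%/12 = 0.0082500; payment = 10,000 × 0.0082500 / (1 − (1+0.0082500)^−72) = $184.75.
Plan B: at 10.00% the monthly rate is 0.0083333, so the payment is 10,000 × 0.0083333 / (1 − 1.0083333^−72) = $185.26.
Over 36 months: Plan A costs 36 × $184.75 = $6,651.00; Plan B costs 36 × $185.26 = $6,669.36.
Plan A is cheaper by $6,669.36 − $6,651.00 = $18.36.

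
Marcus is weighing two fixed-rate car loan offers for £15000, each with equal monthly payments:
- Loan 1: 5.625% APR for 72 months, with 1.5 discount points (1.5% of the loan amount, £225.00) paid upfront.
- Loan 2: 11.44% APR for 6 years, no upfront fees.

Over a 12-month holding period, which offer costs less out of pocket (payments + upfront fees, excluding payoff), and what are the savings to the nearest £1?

Loan 1: monthly rate = 5.625%/12 = 0.0046875; payment = 15,000 × 0.0046875 / (1 − (1+0.0046875)^−72) = £245.95.
Loan 2: monthly rate = 11.44%/12 = 0.0095333; payment = 15,000 × 0.0095333 / (1 − (1+0.0095333)^−72) = £288.90.
Over 12 months: Loan 1 costs 12 × £245.95 + £225.00 = £3,176.40; Loan 2 costs 12 × £288.90 = £3,466.80.
Loan 1 is cheaper by £3,466.80 − £3,176.40 = £290.40.

Loan 1 by £290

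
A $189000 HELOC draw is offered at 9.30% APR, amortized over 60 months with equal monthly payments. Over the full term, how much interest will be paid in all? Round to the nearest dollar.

Monthly rate = 9.3%/12 = 0.0077500; payment = 189,000 × 0.0077500 / (1 − (1+0.0077500)^−60) = $3,950.90.
Total paid = 60 × $3,950.90 = $237,054.00; interest = $237,054.00 − $189,000 = $48,054.00.

$48,054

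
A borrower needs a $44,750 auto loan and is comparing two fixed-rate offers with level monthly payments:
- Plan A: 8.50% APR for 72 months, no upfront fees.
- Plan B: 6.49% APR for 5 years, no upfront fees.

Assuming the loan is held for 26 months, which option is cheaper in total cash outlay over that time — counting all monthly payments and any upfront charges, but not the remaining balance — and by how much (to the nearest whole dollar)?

Plan A: monthly rate = 8.5%/12 = 0.0070833; payment = 44,750 × 0.0070833 / (1 − (1+0.0070833)^−72) = $795.58.
Plan B: at 6.49% the monthly rate is 0.0054083, so the payment is 44,750 × 0.0054083 / (1 − 1.0054083^−60) = $875.38.
Over 26 months: Plan A costs 26 × $795.58 = $20,685.08; Plan B costs 26 × $875.38 = $22,759.88.
Plan A is cheaper by $22,759.88 − $20,685.08 = $2,074.80.

Plan A by $2,075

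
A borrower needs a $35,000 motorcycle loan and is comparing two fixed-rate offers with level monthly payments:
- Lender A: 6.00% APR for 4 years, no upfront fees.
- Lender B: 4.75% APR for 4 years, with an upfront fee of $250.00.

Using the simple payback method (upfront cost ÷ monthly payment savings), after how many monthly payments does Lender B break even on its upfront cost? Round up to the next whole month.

Lender A: at 6.00% the monthly rate is 0.0050000, so the payment is 35,000 × 0.0050000 / (1 − 1.0050000^−48) = $821.98.
Lender B: monthly rate = 4.75%/12 = 0.0039583; payment = 35,000 × 0.0039583 / (1 − (1+0.0039583)^−48) = $802.07.
Monthly savings = $821.98 − $802.07 = $19.91.
Break-even = $250.00 / $19.91 = 12.56 → 13 months.

13 months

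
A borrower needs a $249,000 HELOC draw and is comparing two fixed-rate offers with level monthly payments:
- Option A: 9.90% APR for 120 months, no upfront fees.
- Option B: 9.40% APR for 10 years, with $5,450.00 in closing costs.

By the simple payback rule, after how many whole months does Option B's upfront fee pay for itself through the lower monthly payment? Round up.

80 months

Option A: at 9.90% the monthly rate is 0.0082500, so the payment is 249,000 × 0.0082500 / (1 − 1.0082500^−120) = $3,276.78.
Option B: monthly rate = 9.4%/12 = 0.0078333; payment = 249,000 × 0.0078333 / (1 − (1+0.0078333)^−120) = $3,208.38.
Monthly savings = $3,276.78 − $3,208.38 = $68.40.
Break-even = $5,450.00 / $68.40 = 79.68 → 80 months.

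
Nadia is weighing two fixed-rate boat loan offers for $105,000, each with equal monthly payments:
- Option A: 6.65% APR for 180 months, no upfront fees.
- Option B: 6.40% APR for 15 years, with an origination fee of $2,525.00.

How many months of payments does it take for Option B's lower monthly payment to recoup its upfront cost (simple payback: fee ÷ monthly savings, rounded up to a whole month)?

Option A: at 6.65% the monthly rate is 0.0055417, so the payment is 105,000 × 0.0055417 / (1 − 1.0055417^−180) = $923.34.
Option B: at 6.40% the monthly rate is 0.0053333, so the payment is 105,000 × 0.0053333 / (1 − 1.0053333^−180) = $908.90.
Monthly savings = $923.34 − $908.90 = $14.44.
Break-even = $2,525.00 / $14.44 = 174.86 → 175 months.

175 months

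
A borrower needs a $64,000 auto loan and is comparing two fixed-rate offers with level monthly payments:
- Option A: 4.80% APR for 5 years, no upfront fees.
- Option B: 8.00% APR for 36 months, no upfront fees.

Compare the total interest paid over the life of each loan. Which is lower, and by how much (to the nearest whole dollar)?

Option A by $85

Option A: monthly rate = 4.8%/12 = 0.0040000; payment = 64,000 × 0.0040000 / (1 − (1+0.0040000)^−60) = $1,201.90.
Total interest on Option A = 60 × $1,201.90 − $64,000 = $8,114.00.
Option B: monthly rate = 8%/12 = 0.0066667; payment = 64,000 × 0.0066667 / (1 − (1+0.0066667)^−36) = $2,005.53.
Total interest on Option B = 36 × $2,005.53 − $64,000 = $8,199.08.
Option A is lower by $85.08.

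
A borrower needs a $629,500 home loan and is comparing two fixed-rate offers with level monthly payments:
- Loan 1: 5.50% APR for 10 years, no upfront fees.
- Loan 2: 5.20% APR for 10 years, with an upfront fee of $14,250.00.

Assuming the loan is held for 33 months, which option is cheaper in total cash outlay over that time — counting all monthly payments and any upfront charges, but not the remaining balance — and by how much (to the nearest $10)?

Loan 1: at 5.50% the monthly rate is 0.0045833, so the payment is 629,500 × 0.0045833 / (1 − 1.0045833^−120) = $6,831.73.
Loan 2: at 5.20% the monthly rate is 0.0043333, so the payment is 629,500 × 0.0043333 / (1 − 1.0043333^−120) = $6,738.53.
Over 33 months: Loan 1 costs 33 × $6,831.73 = $225,447.09; Loan 2 costs 33 × $6,738.53 + $14,250.00 = $236,621.49.
Loan 1 is cheaper by $236,621.49 − $225,447.09 = $11,174.40.

Loan 1 by $11,170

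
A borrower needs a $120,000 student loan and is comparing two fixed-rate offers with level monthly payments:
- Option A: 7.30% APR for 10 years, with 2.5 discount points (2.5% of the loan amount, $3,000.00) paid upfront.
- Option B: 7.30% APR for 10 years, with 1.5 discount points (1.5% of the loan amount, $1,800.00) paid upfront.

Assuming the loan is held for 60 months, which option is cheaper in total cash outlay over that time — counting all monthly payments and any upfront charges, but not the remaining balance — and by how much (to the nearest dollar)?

Option A: at 7.30% the monthly rate is 0.0060833, so the payment is 120,000 × 0.0060833 / (1 − 1.0060833^−120) = $1,411.93.
Option B: monthly rate = 7.3%/12 = 0.0060833; payment = 120,000 × 0.0060833 / (1 − (1+0.0060833)^−120) = $1,411.93.
Over 60 months: Option A costs 60 × $1,411.93 + $3,000.00 = $87,715.80; Option B costs 60 × $1,411.93 + $1,800.00 = $86,515.80.
Option B is cheaper by $87,715.80 − $86,515.80 = $1,200.00.

Option B by $1,200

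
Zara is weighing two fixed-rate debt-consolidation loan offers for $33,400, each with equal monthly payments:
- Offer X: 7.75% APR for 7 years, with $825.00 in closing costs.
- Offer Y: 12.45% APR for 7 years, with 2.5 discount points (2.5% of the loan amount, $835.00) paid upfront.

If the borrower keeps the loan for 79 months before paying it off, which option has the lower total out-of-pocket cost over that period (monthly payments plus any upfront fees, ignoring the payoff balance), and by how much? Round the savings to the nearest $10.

Offer X by $6,430

Offer X: at 7.75% the monthly rate is 0.0064583, so the payment is 33,400 × 0.0064583 / (1 − 1.0064583^−84) = $516.43.
Offer Y: at 12.45% the monthly rate is 0.0103750, so the payment is 33,400 × 0.0103750 / (1 − 1.0103750^−84) = $597.67.
Over 79 months: Offer X costs 79 × $516.43 + $825.00 = $41,622.97; Offer Y costs 79 × $597.67 + $835.00 = $48,050.93.
Offer X is cheaper by $48,050.93 − $41,622.97 = $6,427.96.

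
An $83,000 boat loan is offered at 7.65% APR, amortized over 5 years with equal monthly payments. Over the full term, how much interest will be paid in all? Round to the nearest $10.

At 7.65% the monthly rate is 0.0063750, so the payment is 83,000 × 0.0063750 / (1 − 1.0063750^−60) = $1,669.07.
Total paid = 60 × $1,669.07 = $100,144.20; interest = $100,144.20 − $83,000 = $17,144.20.

$17,140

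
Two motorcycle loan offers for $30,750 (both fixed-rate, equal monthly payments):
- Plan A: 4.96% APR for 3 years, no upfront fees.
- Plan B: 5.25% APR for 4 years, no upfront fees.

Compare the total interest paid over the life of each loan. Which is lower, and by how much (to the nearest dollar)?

Plan A: monthly rate = 4.96%/12 = 0.0041333; payment = 30,750 × 0.0041333 / (1 − (1+0.0041333)^−36) = $921.05.
Total interest on Plan A = 36 × $921.05 − $30,750 = $2,407.80.
Plan B: at 5.25% the monthly rate is 0.0043750, so the payment is 30,750 × 0.0043750 / (1 − 1.0043750^−48) = $711.64.
Total interest on Plan B = 48 × $711.64 − $30,750 = $3,408.72.
Plan A is lower by $1,000.92.

Plan A by $1,001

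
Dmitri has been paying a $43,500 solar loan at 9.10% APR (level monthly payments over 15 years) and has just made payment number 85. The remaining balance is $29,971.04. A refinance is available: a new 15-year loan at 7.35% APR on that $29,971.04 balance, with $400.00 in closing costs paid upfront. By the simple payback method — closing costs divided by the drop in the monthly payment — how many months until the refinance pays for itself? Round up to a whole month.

Current payment = 43,500 × 9.1%/12 / (1 − (1+0.0075833)^−180) = $443.80.
Refinanced payment = 29,971.04 × 0.0061250 / (1 − (1+0.0061250)^−180) = $275.29.
Monthly savings = $443.80 − $275.29 = $168.51.
Break-even = $400.00 / $168.51 = 2.37 → 3 months.

3 months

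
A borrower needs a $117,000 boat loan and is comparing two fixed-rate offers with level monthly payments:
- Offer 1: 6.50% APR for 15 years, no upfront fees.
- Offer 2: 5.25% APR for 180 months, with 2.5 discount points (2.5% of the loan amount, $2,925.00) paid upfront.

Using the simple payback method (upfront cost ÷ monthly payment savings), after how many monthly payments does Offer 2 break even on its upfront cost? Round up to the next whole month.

38 months

Offer 1: monthly rate = 6.5%/12 = 0.0054167; payment = 117,000 × 0.0054167 / (1 − (1+0.0054167)^−180) = $1,019.20.
Offer 2: monthly rate = 5.25%/12 = 0.0043750; payment = 117,000 × 0.0043750 / (1 − (1+0.0043750)^−180) = $940.54.
Monthly savings = $1,019.20 − $940.54 = $78.66.
Break-even = $2,925.00 / $78.66 = 37.19 → 38 months.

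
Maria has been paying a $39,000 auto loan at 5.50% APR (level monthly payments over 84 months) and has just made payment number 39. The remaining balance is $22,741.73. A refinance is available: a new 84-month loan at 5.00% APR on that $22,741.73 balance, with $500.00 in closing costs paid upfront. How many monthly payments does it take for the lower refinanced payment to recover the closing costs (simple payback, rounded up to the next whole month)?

Current payment = 39,000 × 5.5%/12 / (1 − (1+0.0045833)^−84) = $560.43.
Refinanced payment = 22,741.73 × 0.0041667 / (1 − (1+0.0041667)^−84) = $321.43.
Monthly savings = $560.43 − $321.43 = $239.00.
Break-even = $500.00 / $239.00 = 2.09 → 3 months.

3 months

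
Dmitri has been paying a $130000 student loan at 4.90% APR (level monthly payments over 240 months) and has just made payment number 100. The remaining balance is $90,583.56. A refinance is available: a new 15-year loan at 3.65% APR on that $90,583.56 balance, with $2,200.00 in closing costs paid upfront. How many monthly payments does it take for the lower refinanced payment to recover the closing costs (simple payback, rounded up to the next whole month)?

Current payment = 130,000 × 4.9%/12 / (1 − (1+0.0040833)^−240) = $850.78.
Refinanced payment = 90,583.56 × 0.0030417 / (1 − (1+0.0030417)^−180) = $654.26.
Monthly savings = $850.78 − $654.26 = $196.52.
Break-even = $2,200.00 / $196.52 = 11.19 → 12 months.

12 months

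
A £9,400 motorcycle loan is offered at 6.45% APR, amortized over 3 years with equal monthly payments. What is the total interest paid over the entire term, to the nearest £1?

At 6.45% the monthly rate is 0.0053750, so the payment is 9,400 × 0.0053750 / (1 − 1.0053750^−36) = £287.89.
Total paid = 36 × £287.89 = £10,364.04; interest = £10,364.04 − £9,400 = £964.04.

£964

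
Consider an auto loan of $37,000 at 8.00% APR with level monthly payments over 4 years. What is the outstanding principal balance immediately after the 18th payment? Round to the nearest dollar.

$24,487

With monthly rate i = 8%/12 = 0.0066667, the balance after k of n payments is P · [(1+i)^n − (1+i)^k] / [(1+i)^n − 1].
(1+0.0066667)^48 = 1.37566610 and (1+0.0066667)^18 = 1.12704794, so the balance is 37,000 × (1.37566610 − 1.12704794) / (1.37566610 − 1) = $24,486.83.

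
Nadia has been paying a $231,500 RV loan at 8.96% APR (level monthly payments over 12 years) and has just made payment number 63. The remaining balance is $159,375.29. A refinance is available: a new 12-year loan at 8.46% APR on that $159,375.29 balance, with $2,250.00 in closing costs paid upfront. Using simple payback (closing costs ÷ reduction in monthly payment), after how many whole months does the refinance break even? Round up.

Current payment = 231,500 × 8.96%/12 / (1 − (1+0.0074667)^−144) = $2,629.33.
Refinanced payment = 159,375.29 × 0.0070500 / (1 − (1+0.0070500)^−144) = $1,765.61.
Monthly savings = $2,629.33 − $1,765.61 = $863.72.
Break-even = $2,250.00 / $863.72 = 2.61 → 3 months.

3 months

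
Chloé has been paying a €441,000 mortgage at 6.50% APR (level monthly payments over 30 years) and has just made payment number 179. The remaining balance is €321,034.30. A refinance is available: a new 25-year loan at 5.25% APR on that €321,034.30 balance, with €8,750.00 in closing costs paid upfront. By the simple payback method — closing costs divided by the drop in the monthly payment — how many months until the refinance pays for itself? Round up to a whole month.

11 months

Current payment = 441,000 × 6.5%/12 / (1 − (1+0.0054167)^−360) = €2,787.42.
Refinanced payment = 321,034.30 × 0.0043750 / (1 − (1+0.0043750)^−300) = €1,923.79.
Monthly savings = €2,787.42 − €1,923.79 = €863.63.
Break-even = €8,750.00 / €863.63 = 10.13 → 11 months.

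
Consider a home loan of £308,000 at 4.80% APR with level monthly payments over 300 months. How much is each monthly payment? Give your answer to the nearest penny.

Monthly rate = 4.8%/12 = 0.0040000; payment = 308,000 × 0.0040000 / (1 − (1+0.0040000)^−300) = £1,764.83.

£1,764.83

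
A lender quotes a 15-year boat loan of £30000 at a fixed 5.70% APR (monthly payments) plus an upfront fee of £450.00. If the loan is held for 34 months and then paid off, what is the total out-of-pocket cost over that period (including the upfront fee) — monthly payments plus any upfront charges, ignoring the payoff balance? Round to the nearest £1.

At 5.70% the monthly rate is 0.0047500, so the payment is 30,000 × 0.0047500 / (1 − 1.0047500^−180) = £248.32.
Total outlay = 34 × £248.32 + £450.00 = £8,892.88.

£8,893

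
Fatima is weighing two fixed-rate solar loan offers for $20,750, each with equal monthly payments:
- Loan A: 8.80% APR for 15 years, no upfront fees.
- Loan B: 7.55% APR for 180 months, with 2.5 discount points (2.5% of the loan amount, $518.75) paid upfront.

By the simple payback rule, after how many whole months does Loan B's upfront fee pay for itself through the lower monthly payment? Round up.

35 months

Loan A: at 8.80% the monthly rate is 0.0073333, so the payment is 20,750 × 0.0073333 / (1 − 1.0073333^−180) = $208.00.
Loan B: monthly rate = 7.55%/12 = 0.0062917; payment = 20,750 × 0.0062917 / (1 − (1+0.0062917)^−180) = $192.95.
Monthly savings = $208.00 − $192.95 = $15.05.
Break-even = $518.75 / $15.05 = 34.47 → 35 months.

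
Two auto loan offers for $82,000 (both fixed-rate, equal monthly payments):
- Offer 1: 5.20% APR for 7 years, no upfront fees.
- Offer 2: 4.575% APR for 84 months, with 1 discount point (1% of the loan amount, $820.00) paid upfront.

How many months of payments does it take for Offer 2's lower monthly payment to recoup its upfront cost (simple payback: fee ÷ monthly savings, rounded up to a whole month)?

35 months

Offer 1: monthly rate = 5.2%/12 = 0.0043333; payment = 82,000 × 0.0043333 / (1 − (1+0.0043333)^−84) = $1,166.70.
Offer 2: monthly rate = 4.575%/12 = 0.0038125; payment = 82,000 × 0.0038125 / (1 − (1+0.0038125)^−84) = $1,142.68.
Monthly savings = $1,166.70 − $1,142.68 = $24.02.
Break-even = $820.00 / $24.02 = 34.14 → 35 months.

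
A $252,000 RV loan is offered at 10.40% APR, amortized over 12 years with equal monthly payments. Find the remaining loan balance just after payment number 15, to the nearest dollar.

$237,871

With monthly rate i = 10.4%/12 = 0.0086667, the balance after k of n payments is P · [(1+i)^n − (1+i)^k] / [(1+i)^n − 1].
(1+0.0086667)^144 = 3.46468959 and (1+0.0086667)^15 = 1.13819070, so the balance is 252,000 × (3.46468959 − 1.13819070) / (3.46468959 − 1) = $237,870.81.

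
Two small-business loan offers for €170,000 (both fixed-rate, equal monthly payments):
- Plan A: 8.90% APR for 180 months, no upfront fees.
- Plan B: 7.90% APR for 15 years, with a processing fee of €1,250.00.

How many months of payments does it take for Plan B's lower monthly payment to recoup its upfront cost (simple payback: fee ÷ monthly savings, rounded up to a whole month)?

Plan A: at 8.90% the monthly rate is 0.0074167, so the payment is 170,000 × 0.0074167 / (1 − 1.0074167^−180) = €1,714.15.
Plan B: at 7.90% the monthly rate is 0.0065833, so the payment is 170,000 × 0.0065833 / (1 − 1.0065833^−180) = €1,614.81.
Monthly savings = €1,714.15 − €1,614.81 = €99.34.
Break-even = €1,250.00 / €99.34 = 12.58 → 13 months.

13 months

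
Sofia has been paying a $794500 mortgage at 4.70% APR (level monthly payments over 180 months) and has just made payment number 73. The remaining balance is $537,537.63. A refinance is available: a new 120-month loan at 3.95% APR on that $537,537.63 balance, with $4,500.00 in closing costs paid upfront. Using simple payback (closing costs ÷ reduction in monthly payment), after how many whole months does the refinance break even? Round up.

Current payment = 794,500 × 4.7%/12 / (1 − (1+0.0039167)^−180) = $6,159.40.
Refinanced payment = 537,537.63 × 0.0032917 / (1 − (1+0.0032917)^−120) = $5,429.54.
Monthly savings = $6,159.40 − $5,429.54 = $729.86.
Break-even = $4,500.00 / $729.86 = 6.17 → 7 months.

7 months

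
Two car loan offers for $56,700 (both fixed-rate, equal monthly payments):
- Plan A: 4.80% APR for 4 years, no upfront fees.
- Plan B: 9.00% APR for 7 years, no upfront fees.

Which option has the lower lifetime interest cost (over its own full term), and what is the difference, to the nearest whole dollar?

Plan A: at 4.80% the monthly rate is 0.0040000, so the payment is 56,700 × 0.0040000 / (1 − 1.0040000^−48) = $1,300.63.
Total interest on Plan A = 48 × $1,300.63 − $56,700 = $5,730.24.
Plan B: at 9.00% the monthly rate is 0.0075000, so the payment is 56,700 × 0.0075000 / (1 − 1.0075000^−84) = $912.25.
Total interest on Plan B = 84 × $912.25 − $56,700 = $19,929.00.
Plan A is lower by $14,198.76.

Plan A by $14,199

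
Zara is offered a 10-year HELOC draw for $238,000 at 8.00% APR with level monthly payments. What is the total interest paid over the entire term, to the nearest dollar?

$108,512

Monthly rate = 8%/12 = 0.0066667; payment = 238,000 × 0.0066667 / (1 − (1+0.0066667)^−120) = $2,887.60.
Total paid = 120 × $2,887.60 = $346,512.00; interest = $346,512.00 − $238,000 = $108,512.00.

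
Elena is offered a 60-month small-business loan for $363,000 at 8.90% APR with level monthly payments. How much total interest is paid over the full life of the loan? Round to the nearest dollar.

$88,061

At 8.90% the monthly rate is 0.0074167, so the payment is 363,000 × 0.0074167 / (1 − 1.0074167^−60) = $7,517.68.
Total paid = 60 × $7,517.68 = $451,060.80; interest = $451,060.80 − $363,000 = $88,060.80.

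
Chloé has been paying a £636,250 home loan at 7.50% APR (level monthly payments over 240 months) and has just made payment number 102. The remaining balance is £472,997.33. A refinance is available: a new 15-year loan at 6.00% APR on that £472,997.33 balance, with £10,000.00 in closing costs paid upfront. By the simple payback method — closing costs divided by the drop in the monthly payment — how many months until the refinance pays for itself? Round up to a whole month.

9 months

Current payment = 636,250 × 7.5%/12 / (1 − (1+0.0062500)^−240) = £5,125.59.
Refinanced payment = 472,997.33 × 0.0050000 / (1 − (1+0.0050000)^−180) = £3,991.42.
Monthly savings = £5,125.59 − £3,991.42 = £1,134.17.
Break-even = £10,000.00 / £1,134.17 = 8.82 → 9 months.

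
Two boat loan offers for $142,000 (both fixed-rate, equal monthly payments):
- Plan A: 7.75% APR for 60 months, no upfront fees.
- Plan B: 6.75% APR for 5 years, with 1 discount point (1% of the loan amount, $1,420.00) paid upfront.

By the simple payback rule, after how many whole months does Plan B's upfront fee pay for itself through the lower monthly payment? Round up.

22 months

Plan A: monthly rate = 7.75%/12 = 0.0064583; payment = 142,000 × 0.0064583 / (1 − (1+0.0064583)^−60) = $2,862.29.
Plan B: monthly rate = 6.75%/12 = 0.0056250; payment = 142,000 × 0.0056250 / (1 − (1+0.0056250)^−60) = $2,795.05.
Monthly savings = $2,862.29 − $2,795.05 = $67.24.
Break-even = $1,420.00 / $67.24 = 21.12 → 22 months.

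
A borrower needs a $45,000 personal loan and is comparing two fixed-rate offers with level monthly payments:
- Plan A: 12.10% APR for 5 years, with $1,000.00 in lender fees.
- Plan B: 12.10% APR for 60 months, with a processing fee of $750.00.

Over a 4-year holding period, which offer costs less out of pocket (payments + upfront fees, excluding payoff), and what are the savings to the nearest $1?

Plan A: at 12.10% the monthly rate is 0.0100833, so the payment is 45,000 × 0.0100833 / (1 − 1.0100833^−60) = $1,003.28.
Plan B: at 12.10% the monthly rate is 0.0100833, so the payment is 45,000 × 0.0100833 / (1 − 1.0100833^−60) = $1,003.28.
Over 48 months: Plan A costs 48 × $1,003.28 + $1,000.00 = $49,157.44; Plan B costs 48 × $1,003.28 + $750.00 = $48,907.44.
Plan B is cheaper by $49,157.44 − $48,907.44 = $250.00.

Plan B by $250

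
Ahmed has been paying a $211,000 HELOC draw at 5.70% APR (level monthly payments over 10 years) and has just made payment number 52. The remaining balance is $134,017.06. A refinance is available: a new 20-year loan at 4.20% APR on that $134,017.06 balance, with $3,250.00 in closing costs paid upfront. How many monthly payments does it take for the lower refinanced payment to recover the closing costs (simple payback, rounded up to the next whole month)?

3 months

Current payment = 211,000 × 5.7%/12 / (1 − (1+0.0047500)^−120) = $2,310.87.
Refinanced payment = 134,017.06 × 0.0035000 / (1 − (1+0.0035000)^−240) = $826.31.
Monthly savings = $2,310.87 − $826.31 = $1,484.56.
Break-even = $3,250.00 / $1,484.56 = 2.19 → 3 months.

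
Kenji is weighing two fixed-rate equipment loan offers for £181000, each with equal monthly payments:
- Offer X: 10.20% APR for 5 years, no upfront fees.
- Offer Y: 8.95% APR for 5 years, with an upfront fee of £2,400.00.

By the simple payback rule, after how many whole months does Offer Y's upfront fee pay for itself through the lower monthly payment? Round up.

Offer X: monthly rate = 10.2%/12 = 0.0085000; payment = 181,000 × 0.0085000 / (1 − (1+0.0085000)^−60) = £3,863.55.
Offer Y: at 8.95% the monthly rate is 0.0074583, so the payment is 181,000 × 0.0074583 / (1 − 1.0074583^−60) = £3,752.87.
Monthly savings = £3,863.55 − £3,752.87 = £110.68.
Break-even = £2,400.00 / £110.68 = 21.68 → 22 months.

22 months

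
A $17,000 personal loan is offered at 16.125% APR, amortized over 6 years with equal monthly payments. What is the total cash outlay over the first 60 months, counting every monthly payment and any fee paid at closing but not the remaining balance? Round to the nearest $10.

$22,200

Monthly rate = 16.125%/12 = 0.0134375; payment = 17,000 × 0.0134375 / (1 − (1+0.0134375)^−72) = $369.93.
Total outlay = 60 × $369.93 = $22,195.80.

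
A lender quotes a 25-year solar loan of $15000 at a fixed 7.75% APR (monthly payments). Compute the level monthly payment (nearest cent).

$113.30

At 7.75% the monthly rate is 0.0064583, so the payment is 15,000 × 0.0064583 / (1 − 1.0064583^−300) = $113.30.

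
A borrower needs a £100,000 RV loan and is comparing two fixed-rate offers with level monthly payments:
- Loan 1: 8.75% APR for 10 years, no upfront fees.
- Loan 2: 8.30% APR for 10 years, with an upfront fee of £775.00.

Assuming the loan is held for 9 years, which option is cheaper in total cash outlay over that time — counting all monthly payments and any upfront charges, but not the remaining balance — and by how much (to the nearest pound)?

Loan 1: monthly rate = 8.75%/12 = 0.0072917; payment = 100,000 × 0.0072917 / (1 − (1+0.0072917)^−120) = £1,253.27.
Loan 2: monthly rate = 8.3%/12 = 0.0069167; payment = 100,000 × 0.0069167 / (1 − (1+0.0069167)^−120) = £1,229.19.
Over 108 months: Loan 1 costs 108 × £1,253.27 = £135,353.16; Loan 2 costs 108 × £1,229.19 + £775.00 = £133,527.52.
Loan 2 is cheaper by £135,353.16 − £133,527.52 = £1,825.64.

Loan 2 by £1,826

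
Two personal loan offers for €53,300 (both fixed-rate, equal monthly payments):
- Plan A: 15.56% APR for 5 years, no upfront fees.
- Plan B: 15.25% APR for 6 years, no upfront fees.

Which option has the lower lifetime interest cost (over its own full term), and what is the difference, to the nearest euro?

Plan A: monthly rate = 15.56%/12 = 0.0129667; payment = 53,300 × 0.0129667 / (1 − (1+0.0129667)^−60) = €1,283.72.
Total interest on Plan A = 60 × €1,283.72 − €53,300 = €23,723.20.
Plan B: at 15.25% the monthly rate is 0.0127083, so the payment is 53,300 × 0.0127083 / (1 − 1.0127083^−72) = €1,134.28.
Total interest on Plan B = 72 × €1,134.28 − €53,300 = €28,368.16.
Plan A is lower by €4,644.96.

Plan A by €4,645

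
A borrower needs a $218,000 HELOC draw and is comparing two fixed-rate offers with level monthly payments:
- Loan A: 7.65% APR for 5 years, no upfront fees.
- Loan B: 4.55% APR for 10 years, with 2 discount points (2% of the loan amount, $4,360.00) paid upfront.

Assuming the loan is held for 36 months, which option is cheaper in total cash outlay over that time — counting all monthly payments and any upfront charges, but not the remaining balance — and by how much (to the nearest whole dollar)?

Loan B by $71,933

Loan A: monthly rate = 7.65%/12 = 0.0063750; payment = 218,000 × 0.0063750 / (1 − (1+0.0063750)^−60) = $4,383.83.
Loan B: monthly rate = 4.55%/12 = 0.0037917; payment = 218,000 × 0.0037917 / (1 − (1+0.0037917)^−120) = $2,264.58.
Over 36 months: Loan A costs 36 × $4,383.83 = $157,817.88; Loan B costs 36 × $2,264.58 + $4,360.00 = $85,884.88.
Loan B is cheaper by $157,817.88 − $85,884.88 = $71,933.00.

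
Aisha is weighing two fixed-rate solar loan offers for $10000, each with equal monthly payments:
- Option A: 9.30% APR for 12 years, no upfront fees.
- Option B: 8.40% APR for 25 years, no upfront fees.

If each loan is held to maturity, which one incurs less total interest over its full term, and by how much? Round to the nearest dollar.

Option A by $7,323

Option A: at 9.30% the monthly rate is 0.0077500, so the payment is 10,000 × 0.0077500 / (1 − 1.0077500^−144) = $115.50.
Total interest on Option A = 144 × $115.50 − $10,000 = $6,632.00.
Option B: monthly rate = 8.4%/12 = 0.0070000; payment = 10,000 × 0.0070000 / (1 − (1+0.0070000)^−300) = $79.85.
Total interest on Option B = 300 × $79.85 − $10,000 = $13,955.00.
Option A is lower by $7,323.00.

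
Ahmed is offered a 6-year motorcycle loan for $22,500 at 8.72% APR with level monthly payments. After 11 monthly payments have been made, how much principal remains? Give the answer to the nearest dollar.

$19,774

With monthly rate i = 8.72%/12 = 0.0072667, the balance after k of n payments is P · [(1+i)^n − (1+i)^k] / [(1+i)^n − 1].
(1+0.0072667)^72 = 1.68422952 and (1+0.0072667)^11 = 1.08290182, so the balance is 22,500 × (1.68422952 − 1.08290182) / (1.68422952 − 1) = $19,773.88.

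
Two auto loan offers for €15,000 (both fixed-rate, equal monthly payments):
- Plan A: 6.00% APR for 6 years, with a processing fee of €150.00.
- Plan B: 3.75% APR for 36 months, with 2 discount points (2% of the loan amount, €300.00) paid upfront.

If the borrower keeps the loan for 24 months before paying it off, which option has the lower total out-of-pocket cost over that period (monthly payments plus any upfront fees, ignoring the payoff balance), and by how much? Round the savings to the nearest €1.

Plan A by €4,772

Plan A: at 6.00% the monthly rate is 0.0050000, so the payment is 15,000 × 0.0050000 / (1 − 1.0050000^−72) = €248.59.
Plan B: at 3.75% the monthly rate is 0.0031250, so the payment is 15,000 × 0.0031250 / (1 − 1.0031250^−36) = €441.19.
Over 24 months: Plan A costs 24 × €248.59 + €150.00 = €6,116.16; Plan B costs 24 × €441.19 + €300.00 = €10,888.56.
Plan A is cheaper by €10,888.56 − €6,116.16 = €4,772.40.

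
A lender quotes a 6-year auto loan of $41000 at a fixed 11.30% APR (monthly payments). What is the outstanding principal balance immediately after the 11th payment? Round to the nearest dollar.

$36,380

With monthly rate i = 11.3%/12 = 0.0094167, the balance after k of n payments is P · [(1+i)^n − (1+i)^k] / [(1+i)^n − 1].
(1+0.0094167)^72 = 1.96369450 and (1+0.0094167)^11 = 1.10860079, so the balance is 41,000 × (1.96369450 − 1.10860079) / (1.96369450 − 1) = $36,379.62.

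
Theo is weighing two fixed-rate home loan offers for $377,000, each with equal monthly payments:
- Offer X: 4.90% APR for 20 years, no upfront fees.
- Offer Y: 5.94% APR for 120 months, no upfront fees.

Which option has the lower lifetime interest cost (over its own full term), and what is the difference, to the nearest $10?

Offer X: at 4.90% the monthly rate is 0.0040833, so the payment is 377,000 × 0.0040833 / (1 − 1.0040833^−240) = $2,467.25.
Total interest on Offer X = 240 × $2,467.25 − $377,000 = $215,140.00.
Offer Y: at 5.94% the monthly rate is 0.0049500, so the payment is 377,000 × 0.0049500 / (1 − 1.0049500^−120) = $4,174.12.
Total interest on Offer Y = 120 × $4,174.12 − $377,000 = $123,894.40.
Offer Y is lower by $91,245.60.

Offer Y by $91,250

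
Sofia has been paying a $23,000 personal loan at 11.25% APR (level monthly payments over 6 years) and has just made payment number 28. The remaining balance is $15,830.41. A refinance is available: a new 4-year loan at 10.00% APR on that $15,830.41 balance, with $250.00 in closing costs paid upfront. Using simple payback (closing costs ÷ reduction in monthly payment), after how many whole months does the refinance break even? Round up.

Current payment = 23,000 × 11.25%/12 / (1 − (1+0.0093750)^−72) = $440.73.
Refinanced payment = 15,830.41 × 0.0083333 / (1 − (1+0.0083333)^−48) = $401.50.
Monthly savings = $440.73 − $401.50 = $39.23.
Break-even = $250.00 / $39.23 = 6.37 → 7 months.

7 months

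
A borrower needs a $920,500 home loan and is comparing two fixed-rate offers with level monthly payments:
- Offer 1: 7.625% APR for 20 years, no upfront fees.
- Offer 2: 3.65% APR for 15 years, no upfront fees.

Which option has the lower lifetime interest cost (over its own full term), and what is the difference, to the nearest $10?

Offer 1: monthly rate = 7.625%/12 = 0.0063542; payment = 920,500 × 0.0063542 / (1 − (1+0.0063542)^−240) = $7,486.00.
Total interest on Offer 1 = 240 × $7,486.00 − $920,500 = $876,140.00.
Offer 2: at 3.65% the monthly rate is 0.0030417, so the payment is 920,500 × 0.0030417 / (1 − 1.0030417^−180) = $6,648.51.
Total interest on Offer 2 = 180 × $6,648.51 − $920,500 = $276,231.80.
Offer 2 is lower by $599,908.20.

Offer 2 by $599,910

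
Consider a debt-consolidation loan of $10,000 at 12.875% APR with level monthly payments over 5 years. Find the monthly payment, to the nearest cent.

$226.89

Monthly rate = 12.875%/12 = 0.0107292; payment = 10,000 × 0.0107292 / (1 − (1+0.0107292)^−60) = $226.89.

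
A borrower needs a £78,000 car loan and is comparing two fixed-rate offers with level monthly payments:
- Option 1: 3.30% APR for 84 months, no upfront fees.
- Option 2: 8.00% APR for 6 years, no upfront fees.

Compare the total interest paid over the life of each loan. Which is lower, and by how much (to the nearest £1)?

Option 1: monthly rate = 3.3%/12 = 0.0027500; payment = 78,000 × 0.0027500 / (1 − (1+0.0027500)^−84) = £1,041.22.
Total interest on Option 1 = 84 × £1,041.22 − £78,000 = £9,462.48.
Option 2: monthly rate = 8%/12 = 0.0066667; payment = 78,000 × 0.0066667 / (1 − (1+0.0066667)^−72) = £1,367.59.
Total interest on Option 2 = 72 × £1,367.59 − £78,000 = £20,466.48.
Option 1 is lower by £11,004.00.

Option 1 by £11,004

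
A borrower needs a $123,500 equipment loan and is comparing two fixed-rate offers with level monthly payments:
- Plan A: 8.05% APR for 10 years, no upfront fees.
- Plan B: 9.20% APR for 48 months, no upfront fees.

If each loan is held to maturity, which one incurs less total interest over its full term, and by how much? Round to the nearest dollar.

Plan A: at 8.05% the monthly rate is 0.0067083, so the payment is 123,500 × 0.0067083 / (1 − 1.0067083^−120) = $1,501.66.
Total interest on Plan A = 120 × $1,501.66 − $123,500 = $56,699.20.
Plan B: at 9.20% the monthly rate is 0.0076667, so the payment is 123,500 × 0.0076667 / (1 − 1.0076667^−48) = $3,085.04.
Total interest on Plan B = 48 × $3,085.04 − $123,500 = $24,581.92.
Plan B is lower by $32,117.28.

Plan B by $32,117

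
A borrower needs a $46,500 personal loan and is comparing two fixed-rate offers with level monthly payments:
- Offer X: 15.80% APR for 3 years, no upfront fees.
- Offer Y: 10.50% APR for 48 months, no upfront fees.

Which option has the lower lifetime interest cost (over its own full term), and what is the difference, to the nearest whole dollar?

Offer X: at 15.80% the monthly rate is 0.0131667, so the payment is 46,500 × 0.0131667 / (1 − 1.0131667^−36) = $1,630.21.
Total interest on Offer X = 36 × $1,630.21 − $46,500 = $12,187.56.
Offer Y: monthly rate = 10.5%/12 = 0.0087500; payment = 46,500 × 0.0087500 / (1 − (1+0.0087500)^−48) = $1,190.56.
Total interest on Offer Y = 48 × $1,190.56 − $46,500 = $10,646.88.
Offer Y is lower by $1,540.68.

Offer Y by $1,541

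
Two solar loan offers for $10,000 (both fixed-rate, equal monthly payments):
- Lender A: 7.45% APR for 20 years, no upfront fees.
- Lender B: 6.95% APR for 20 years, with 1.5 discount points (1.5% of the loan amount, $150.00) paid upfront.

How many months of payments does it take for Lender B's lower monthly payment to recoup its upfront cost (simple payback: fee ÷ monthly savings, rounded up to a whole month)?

50 months

Lender A: at 7.45% the monthly rate is 0.0062083, so the payment is 10,000 × 0.0062083 / (1 − 1.0062083^−240) = $80.25.
Lender B: at 6.95% the monthly rate is 0.0057917, so the payment is 10,000 × 0.0057917 / (1 − 1.0057917^−240) = $77.23.
Monthly savings = $80.25 − $77.23 = $3.02.
Break-even = $150.00 / $3.02 = 49.67 → 50 months.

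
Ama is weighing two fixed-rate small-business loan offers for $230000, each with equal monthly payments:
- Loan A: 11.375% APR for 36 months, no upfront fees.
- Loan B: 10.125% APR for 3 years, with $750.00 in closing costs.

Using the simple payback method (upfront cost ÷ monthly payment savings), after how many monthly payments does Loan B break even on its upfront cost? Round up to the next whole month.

Loan A: monthly rate = 11.375%/12 = 0.0094792; payment = 230,000 × 0.0094792 / (1 − (1+0.0094792)^−36) = $7,570.82.
Loan B: at 10.125% the monthly rate is 0.0084375, so the payment is 230,000 × 0.0084375 / (1 − 1.0084375^−36) = $7,434.96.
Monthly savings = $7,570.82 − $7,434.96 = $135.86.
Break-even = $750.00 / $135.86 = 5.52 → 6 months.

6 months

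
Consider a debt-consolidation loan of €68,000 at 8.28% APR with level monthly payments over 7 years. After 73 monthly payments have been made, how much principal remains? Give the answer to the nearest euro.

With monthly rate i = 8.28%/12 = 0.0069000, the balance after k of n payments is P · [(1+i)^n − (1+i)^k] / [(1+i)^n − 1].
(1+0.0069000)^84 = 1.78177406 and (1+0.0069000)^73 = 1.65197276, so the balance is 68,000 × (1.78177406 − 1.65197276) / (1.78177406 − 1) = €11,290.33.

€11,290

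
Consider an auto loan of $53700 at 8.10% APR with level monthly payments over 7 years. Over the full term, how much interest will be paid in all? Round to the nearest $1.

$16,831

At 8.10% the monthly rate is 0.0067500, so the payment is 53,700 × 0.0067500 / (1 − 1.0067500^−84) = $839.66.
Total paid = 84 × $839.66 = $70,531.44; interest = $70,531.44 − $53,700 = $16,831.44.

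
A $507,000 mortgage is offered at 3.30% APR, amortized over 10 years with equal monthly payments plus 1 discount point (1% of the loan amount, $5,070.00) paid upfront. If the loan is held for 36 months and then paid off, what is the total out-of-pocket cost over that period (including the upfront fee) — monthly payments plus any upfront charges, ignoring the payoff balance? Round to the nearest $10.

$183,850

Monthly rate = 3.3%/12 = 0.0027500; payment = 507,000 × 0.0027500 / (1 − (1+0.0027500)^−120) = $4,966.15.
Total outlay = 36 × $4,966.15 + $5,070.00 = $183,851.40.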